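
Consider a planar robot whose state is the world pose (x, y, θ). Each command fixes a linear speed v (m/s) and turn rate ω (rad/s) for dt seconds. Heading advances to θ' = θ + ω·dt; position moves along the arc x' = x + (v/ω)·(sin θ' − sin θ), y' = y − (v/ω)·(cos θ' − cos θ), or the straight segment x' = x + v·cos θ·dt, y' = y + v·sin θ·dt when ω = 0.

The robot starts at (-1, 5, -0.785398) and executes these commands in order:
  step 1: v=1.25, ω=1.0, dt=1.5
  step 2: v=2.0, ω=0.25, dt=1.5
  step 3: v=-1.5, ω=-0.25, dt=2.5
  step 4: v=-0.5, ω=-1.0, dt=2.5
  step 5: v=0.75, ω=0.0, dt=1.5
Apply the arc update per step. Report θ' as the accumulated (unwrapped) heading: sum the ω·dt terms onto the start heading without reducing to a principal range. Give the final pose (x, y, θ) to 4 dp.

(-1.2533, 4.3581, -2.0354)

step 1: θ'=0.7146 (R=1.2500) → pose (0.7030, 4.9397, 0.7146)
step 2: θ'=1.0896 (R=8.0000) → pose (2.5520, 7.2798, 1.0896)
step 3: θ'=0.4646 (R=6.0000) → pose (-0.0782, 4.6928, 0.4646)
step 4: θ'=-2.0354 (R=0.5000) → pose (-0.7493, 5.3639, -2.0354)
step 5: θ'=-2.0354 (straight) → pose (-1.2533, 4.3581, -2.0354)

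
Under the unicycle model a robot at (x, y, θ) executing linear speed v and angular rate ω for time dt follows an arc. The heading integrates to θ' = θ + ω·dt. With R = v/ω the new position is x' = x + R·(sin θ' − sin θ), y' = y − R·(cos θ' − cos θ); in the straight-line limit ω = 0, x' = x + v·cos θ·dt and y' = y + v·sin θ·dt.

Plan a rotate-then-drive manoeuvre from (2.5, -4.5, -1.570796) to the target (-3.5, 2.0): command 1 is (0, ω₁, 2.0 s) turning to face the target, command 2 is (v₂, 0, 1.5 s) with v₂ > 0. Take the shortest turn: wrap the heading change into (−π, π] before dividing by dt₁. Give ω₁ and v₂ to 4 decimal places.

ω₁ = -1.1981, v₂ = 5.8973

heading to target = atan2(2−-4.5, -3.5−2.5) = 2.3162
Δθ = wrap(2.3162 − -1.5708) = -2.3962; ω₁ = Δθ/dt₁ = -1.1981
distance = √((-3.5−2.5)² + (2−-4.5)²) = 8.8459; v₂ = distance/dt₂ = 5.8973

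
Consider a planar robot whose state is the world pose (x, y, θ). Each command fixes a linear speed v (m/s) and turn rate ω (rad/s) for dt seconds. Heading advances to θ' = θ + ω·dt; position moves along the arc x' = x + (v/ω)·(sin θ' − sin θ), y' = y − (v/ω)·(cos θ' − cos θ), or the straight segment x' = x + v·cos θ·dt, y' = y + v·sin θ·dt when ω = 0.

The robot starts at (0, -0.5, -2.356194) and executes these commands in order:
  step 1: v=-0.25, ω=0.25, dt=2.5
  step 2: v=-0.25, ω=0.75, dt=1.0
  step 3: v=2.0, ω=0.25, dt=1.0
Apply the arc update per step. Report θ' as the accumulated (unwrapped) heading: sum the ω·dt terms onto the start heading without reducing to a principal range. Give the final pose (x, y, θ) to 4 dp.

(1.5353, -1.2208, -0.7312)

step 1: θ'=-1.7312 (R=-1.0000) → pose (0.2801, 0.0474, -1.7312)
step 2: θ'=-0.9812 (R=-0.3333) → pose (0.2281, 0.2860, -0.9812)
step 3: θ'=-0.7312 (R=8.0000) → pose (1.5353, -1.2208, -0.7312)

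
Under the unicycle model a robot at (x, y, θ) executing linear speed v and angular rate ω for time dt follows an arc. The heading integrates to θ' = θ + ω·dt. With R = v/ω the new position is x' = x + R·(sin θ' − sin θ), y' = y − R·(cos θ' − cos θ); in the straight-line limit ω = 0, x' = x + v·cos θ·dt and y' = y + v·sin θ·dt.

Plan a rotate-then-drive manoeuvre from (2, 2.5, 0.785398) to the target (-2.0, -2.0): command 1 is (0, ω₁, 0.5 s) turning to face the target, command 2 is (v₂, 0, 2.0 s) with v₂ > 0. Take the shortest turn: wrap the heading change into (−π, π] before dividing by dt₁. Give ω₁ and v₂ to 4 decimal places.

heading to target = atan2(-2−2.5, -2−2) = -2.2974
Δθ = wrap(-2.2974 − 0.7854) = -3.0828; ω₁ = Δθ/dt₁ = -6.1657
distance = √((-2−2)² + (-2−2.5)²) = 6.0208; v₂ = distance/dt₂ = 3.0104

ω₁ = -6.1657, v₂ = 3.0104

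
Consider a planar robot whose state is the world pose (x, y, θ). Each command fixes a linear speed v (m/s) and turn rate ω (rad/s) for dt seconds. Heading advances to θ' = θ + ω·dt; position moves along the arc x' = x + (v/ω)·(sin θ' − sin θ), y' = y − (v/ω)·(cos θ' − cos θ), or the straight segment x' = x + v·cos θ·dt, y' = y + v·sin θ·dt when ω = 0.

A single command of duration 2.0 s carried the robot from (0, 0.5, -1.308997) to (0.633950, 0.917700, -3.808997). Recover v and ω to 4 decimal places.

Δθ = -3.808997 − -1.308997 = -2.500000
ω = Δθ/dt = -2.500000/2.0 = -1.2500
R = Δx/(sin θ' − sin θ) = 0.4000
v = R·ω = 0.4000·-1.2500 = -0.5000

v = -0.5000, ω = -1.2500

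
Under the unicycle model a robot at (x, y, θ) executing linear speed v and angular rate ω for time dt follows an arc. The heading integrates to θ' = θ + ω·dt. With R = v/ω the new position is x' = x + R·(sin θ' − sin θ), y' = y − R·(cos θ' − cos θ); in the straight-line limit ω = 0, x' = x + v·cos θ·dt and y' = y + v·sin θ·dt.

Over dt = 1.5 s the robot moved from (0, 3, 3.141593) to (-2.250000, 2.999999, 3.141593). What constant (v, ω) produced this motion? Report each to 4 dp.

v = 1.5000, ω = 0.0000

Δθ = 3.141593 − 3.141593 = 0.000000
ω = Δθ/dt = 0.000000/1.5 = 0.0000
ω = 0 → v = (Δx·cos θ + Δy·sin θ)/dt = 1.5000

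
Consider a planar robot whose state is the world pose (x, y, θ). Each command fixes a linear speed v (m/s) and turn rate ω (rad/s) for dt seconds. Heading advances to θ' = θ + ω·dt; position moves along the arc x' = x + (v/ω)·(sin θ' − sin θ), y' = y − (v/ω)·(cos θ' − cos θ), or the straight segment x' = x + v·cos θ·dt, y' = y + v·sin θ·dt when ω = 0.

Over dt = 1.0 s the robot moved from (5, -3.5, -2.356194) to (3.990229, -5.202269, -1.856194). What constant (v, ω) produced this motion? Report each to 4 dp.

v = 2.0000, ω = 0.5000

Δθ = -1.856194 − -2.356194 = 0.500000
ω = Δθ/dt = 0.500000/1.0 = 0.5000
R = −Δy/(cos θ' − cos θ) = 4.0000
v = R·ω = 4.0000·0.5000 = 2.0000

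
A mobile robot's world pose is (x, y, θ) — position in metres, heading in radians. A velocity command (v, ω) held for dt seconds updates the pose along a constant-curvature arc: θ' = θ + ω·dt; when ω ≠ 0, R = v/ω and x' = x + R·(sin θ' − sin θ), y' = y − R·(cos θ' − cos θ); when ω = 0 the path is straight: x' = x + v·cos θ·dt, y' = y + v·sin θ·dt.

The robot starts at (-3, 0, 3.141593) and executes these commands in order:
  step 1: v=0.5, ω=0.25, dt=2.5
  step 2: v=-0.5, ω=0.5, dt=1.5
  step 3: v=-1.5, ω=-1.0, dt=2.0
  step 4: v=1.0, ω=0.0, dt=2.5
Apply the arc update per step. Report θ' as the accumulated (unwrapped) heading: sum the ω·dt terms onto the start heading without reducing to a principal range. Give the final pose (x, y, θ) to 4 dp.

(-3.4528, 2.6257, 2.5166)

step 1: θ'=3.7666 (R=2.0000) → pose (-4.1702, -0.3781, 3.7666)
step 2: θ'=4.5166 (R=-1.0000) → pose (-3.7744, 0.2383, 4.5166)
step 3: θ'=2.5166 (R=1.5000) → pose (-1.4254, 1.1630, 2.5166)
step 4: θ'=2.5166 (straight) → pose (-3.4528, 2.6257, 2.5166)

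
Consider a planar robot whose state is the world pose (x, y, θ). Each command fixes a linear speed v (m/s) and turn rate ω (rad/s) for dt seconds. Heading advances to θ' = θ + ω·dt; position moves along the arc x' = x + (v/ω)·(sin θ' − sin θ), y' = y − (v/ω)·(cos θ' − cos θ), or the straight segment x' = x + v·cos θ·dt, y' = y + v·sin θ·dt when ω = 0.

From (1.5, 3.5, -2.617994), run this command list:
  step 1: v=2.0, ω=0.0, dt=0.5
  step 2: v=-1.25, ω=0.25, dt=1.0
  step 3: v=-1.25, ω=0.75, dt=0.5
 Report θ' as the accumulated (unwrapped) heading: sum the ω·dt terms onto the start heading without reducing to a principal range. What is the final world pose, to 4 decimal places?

(1.9833, 4.2625, -1.9930)

step 1: θ'=-2.6180 (straight) → pose (0.6340, 3.0000, -2.6180)
step 2: θ'=-2.3680 (R=-5.0000) → pose (1.6275, 3.7531, -2.3680)
step 3: θ'=-1.9930 (R=-1.6667) → pose (1.9833, 4.2625, -1.9930)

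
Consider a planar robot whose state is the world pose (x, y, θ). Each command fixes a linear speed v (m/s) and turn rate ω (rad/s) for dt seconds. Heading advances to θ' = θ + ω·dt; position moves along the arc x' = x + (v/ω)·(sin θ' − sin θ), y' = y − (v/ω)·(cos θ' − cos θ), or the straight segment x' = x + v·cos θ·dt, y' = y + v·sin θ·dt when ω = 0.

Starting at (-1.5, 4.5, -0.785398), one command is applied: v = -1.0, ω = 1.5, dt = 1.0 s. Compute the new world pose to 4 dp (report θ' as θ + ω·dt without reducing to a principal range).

(-2.4083, 4.5322, 0.7146)

θ' = -0.7854 + 1.5·1.0 = 0.7146
R = v/ω = -1.0/1.5 = -0.6667
x' = -1.5 + -0.6667·(sin 0.7146 − sin -0.7854) = -2.4083
y' = 4.5 − -0.6667·(cos 0.7146 − cos -0.7854) = 4.5322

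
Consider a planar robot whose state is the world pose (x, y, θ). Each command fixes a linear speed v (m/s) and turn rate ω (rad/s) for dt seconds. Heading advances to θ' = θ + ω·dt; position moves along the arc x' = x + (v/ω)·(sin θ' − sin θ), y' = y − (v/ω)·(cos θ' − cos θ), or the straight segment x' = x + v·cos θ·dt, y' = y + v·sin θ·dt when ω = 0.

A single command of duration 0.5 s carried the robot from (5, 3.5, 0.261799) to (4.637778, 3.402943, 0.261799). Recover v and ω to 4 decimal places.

v = -0.7500, ω = 0.0000

Δθ = 0.261799 − 0.261799 = 0.000000
ω = Δθ/dt = 0.000000/0.5 = 0.0000
ω = 0 → v = (Δx·cos θ + Δy·sin θ)/dt = -0.7500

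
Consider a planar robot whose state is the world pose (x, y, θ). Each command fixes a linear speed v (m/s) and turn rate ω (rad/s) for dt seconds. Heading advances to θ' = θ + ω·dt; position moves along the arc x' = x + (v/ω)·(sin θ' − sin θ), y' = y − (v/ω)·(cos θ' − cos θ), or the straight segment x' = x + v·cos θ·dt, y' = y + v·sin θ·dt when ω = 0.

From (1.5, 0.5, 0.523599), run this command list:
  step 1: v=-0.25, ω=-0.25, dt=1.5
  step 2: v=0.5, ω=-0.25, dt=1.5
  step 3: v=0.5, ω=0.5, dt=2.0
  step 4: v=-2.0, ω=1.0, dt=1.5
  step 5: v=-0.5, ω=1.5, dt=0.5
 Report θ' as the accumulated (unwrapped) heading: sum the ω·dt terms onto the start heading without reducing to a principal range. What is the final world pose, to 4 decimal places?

(2.9028, -2.2320, 3.0236)

step 1: θ'=0.1486 (R=1.0000) → pose (1.1481, 0.3770, 0.1486)
step 2: θ'=-0.2264 (R=-2.0000) → pose (1.8931, 0.3480, -0.2264)
step 3: θ'=0.7736 (R=1.0000) → pose (2.8163, 0.6071, 0.7736)
step 4: θ'=2.2736 (R=-2.0000) → pose (2.6876, -2.1164, 2.2736)
step 5: θ'=3.0236 (R=-0.3333) → pose (2.9028, -2.2320, 3.0236)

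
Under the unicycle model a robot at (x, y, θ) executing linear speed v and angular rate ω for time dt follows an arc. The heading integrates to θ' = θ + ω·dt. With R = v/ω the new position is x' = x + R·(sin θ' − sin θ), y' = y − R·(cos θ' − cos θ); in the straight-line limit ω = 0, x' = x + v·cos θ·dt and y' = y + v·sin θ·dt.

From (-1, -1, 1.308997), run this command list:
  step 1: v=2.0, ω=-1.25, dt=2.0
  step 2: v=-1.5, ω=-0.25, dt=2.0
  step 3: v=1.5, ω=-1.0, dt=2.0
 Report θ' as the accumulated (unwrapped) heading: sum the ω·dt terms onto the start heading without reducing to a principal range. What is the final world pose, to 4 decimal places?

step 1: θ'=-1.1910 (R=-1.6000) → pose (2.0315, -0.8209, -1.1910)
step 2: θ'=-1.6910 (R=6.0000) → pose (1.6472, 2.1229, -1.6910)
step 3: θ'=-3.6910 (R=-1.5000) → pose (-0.6252, 1.0236, -3.6910)

(-0.6252, 1.0236, -3.6910)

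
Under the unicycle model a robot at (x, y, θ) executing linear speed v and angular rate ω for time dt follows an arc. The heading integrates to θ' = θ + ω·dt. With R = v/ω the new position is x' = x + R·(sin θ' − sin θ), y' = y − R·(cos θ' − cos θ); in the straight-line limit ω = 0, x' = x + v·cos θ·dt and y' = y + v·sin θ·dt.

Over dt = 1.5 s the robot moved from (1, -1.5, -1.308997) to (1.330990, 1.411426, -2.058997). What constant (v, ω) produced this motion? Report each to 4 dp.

Δθ = -2.058997 − -1.308997 = -0.750000
ω = Δθ/dt = -0.750000/1.5 = -0.5000
R = −Δy/(cos θ' − cos θ) = 4.0000
v = R·ω = 4.0000·-0.5000 = -2.0000

v = -2.0000, ω = -0.5000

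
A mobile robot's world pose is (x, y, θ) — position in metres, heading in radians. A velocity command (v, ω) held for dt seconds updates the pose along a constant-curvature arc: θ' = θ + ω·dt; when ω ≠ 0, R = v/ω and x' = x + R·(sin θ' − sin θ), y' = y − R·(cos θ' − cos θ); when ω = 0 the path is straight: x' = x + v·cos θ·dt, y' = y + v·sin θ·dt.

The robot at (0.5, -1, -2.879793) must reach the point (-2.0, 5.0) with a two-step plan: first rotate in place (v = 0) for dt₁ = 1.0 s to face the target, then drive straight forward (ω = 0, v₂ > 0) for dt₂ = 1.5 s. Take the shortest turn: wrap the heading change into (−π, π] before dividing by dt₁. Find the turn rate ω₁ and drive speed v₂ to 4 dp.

ω₁ = -1.4378, v₂ = 4.3333

heading to target = atan2(5−-1, -2−0.5) = 1.9656
Δθ = wrap(1.9656 − -2.8798) = -1.4378; ω₁ = Δθ/dt₁ = -1.4378
distance = √((-2−0.5)² + (5−-1)²) = 6.5000; v₂ = distance/dt₂ = 4.3333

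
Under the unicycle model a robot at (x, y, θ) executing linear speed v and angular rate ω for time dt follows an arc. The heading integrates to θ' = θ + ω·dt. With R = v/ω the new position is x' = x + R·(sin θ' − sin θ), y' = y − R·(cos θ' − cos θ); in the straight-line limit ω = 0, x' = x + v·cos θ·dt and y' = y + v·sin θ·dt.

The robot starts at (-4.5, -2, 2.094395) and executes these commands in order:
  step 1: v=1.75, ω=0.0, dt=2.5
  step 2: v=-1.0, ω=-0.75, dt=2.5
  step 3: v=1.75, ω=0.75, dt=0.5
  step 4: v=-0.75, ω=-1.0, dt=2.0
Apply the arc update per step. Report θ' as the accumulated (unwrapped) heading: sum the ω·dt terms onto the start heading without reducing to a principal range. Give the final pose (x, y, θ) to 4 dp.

step 1: θ'=2.0944 (straight) → pose (-6.6875, 1.7889, 2.0944)
step 2: θ'=0.2194 (R=1.3333) → pose (-7.5520, -0.1792, 0.2194)
step 3: θ'=0.5944 (R=2.3333) → pose (-6.7532, 0.1651, 0.5944)
step 4: θ'=-1.4056 (R=0.7500) → pose (-7.9130, 0.6631, -1.4056)

(-7.9130, 0.6631, -1.4056)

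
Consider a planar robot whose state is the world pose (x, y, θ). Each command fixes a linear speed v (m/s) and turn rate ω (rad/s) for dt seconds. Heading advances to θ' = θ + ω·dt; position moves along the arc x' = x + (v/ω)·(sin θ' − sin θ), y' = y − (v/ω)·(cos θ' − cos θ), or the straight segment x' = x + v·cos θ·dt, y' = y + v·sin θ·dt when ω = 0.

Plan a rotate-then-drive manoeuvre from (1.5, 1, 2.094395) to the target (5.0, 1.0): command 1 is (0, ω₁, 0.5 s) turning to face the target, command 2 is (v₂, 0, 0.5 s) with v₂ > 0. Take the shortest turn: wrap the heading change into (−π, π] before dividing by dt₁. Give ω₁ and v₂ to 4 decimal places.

ω₁ = -4.1888, v₂ = 7.0000

heading to target = atan2(1−1, 5−1.5) = 0.0000
Δθ = wrap(0.0000 − 2.0944) = -2.0944; ω₁ = Δθ/dt₁ = -4.1888
distance = √((5−1.5)² + (1−1)²) = 3.5000; v₂ = distance/dt₂ = 7.0000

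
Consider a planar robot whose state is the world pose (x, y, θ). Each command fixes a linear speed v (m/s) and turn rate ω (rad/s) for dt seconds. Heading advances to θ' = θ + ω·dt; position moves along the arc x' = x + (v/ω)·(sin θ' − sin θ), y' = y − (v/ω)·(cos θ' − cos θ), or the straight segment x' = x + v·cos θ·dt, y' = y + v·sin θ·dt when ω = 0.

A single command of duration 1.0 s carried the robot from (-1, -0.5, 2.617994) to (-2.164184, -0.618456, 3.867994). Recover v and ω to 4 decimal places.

Δθ = 3.867994 − 2.617994 = 1.250000
ω = Δθ/dt = 1.250000/1.0 = 1.2500
R = Δx/(sin θ' − sin θ) = 1.0000
v = R·ω = 1.0000·1.2500 = 1.2500

v = 1.2500, ω = 1.2500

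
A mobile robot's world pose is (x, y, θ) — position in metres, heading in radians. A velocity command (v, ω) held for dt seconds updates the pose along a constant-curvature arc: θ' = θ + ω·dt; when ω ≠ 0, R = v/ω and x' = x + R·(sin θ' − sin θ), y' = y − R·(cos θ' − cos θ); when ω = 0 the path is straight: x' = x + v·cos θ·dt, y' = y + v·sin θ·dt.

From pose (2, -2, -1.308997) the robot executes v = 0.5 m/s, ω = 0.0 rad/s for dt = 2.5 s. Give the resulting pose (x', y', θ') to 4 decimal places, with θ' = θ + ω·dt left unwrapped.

θ' = -1.3090 + 0.0·2.5 = -1.3090
ω = 0 → straight: x' = 2 + 0.5·cos(-1.3090)·2.5 = 2.3235
y' = -2 + 0.5·sin(-1.3090)·2.5 = -3.2074

(2.3235, -3.2074, -1.3090)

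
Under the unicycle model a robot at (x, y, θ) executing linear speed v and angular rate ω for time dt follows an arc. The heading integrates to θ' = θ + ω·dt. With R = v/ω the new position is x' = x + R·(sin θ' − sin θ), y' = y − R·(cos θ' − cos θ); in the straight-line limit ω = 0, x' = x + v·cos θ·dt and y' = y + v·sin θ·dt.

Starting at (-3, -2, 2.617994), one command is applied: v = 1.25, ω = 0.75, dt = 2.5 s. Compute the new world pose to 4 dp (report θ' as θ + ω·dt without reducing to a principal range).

θ' = 2.6180 + 0.75·2.5 = 4.4930
R = v/ω = 1.25/0.75 = 1.6667
x' = -3 + 1.6667·(sin 4.4930 − sin 2.6180) = -5.4600
y' = -2 − 1.6667·(cos 4.4930 − cos 2.6180) = -3.0806

(-5.4600, -3.0806, 4.4930)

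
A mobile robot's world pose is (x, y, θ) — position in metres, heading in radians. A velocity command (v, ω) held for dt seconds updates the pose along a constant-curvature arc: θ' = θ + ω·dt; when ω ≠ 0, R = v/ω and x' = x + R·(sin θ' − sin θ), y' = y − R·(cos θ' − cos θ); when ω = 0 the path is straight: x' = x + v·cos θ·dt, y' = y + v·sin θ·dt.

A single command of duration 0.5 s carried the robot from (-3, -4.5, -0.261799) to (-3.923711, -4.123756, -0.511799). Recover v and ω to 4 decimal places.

v = -2.0000, ω = -0.5000

Δθ = -0.511799 − -0.261799 = -0.250000
ω = Δθ/dt = -0.250000/0.5 = -0.5000
R = Δx/(sin θ' − sin θ) = 4.0000
v = R·ω = 4.0000·-0.5000 = -2.0000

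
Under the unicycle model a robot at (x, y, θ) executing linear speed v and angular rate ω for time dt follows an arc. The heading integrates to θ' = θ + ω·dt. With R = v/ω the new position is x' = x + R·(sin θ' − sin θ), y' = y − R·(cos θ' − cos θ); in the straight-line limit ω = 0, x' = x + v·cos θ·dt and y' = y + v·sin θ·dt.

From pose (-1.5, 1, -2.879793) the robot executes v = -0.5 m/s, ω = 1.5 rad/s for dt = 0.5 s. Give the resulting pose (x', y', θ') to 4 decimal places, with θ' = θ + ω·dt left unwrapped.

θ' = -2.8798 + 1.5·0.5 = -2.1298
R = v/ω = -0.5/1.5 = -0.3333
x' = -1.5 + -0.3333·(sin -2.1298 − sin -2.8798) = -1.3037
y' = 1 − -0.3333·(cos -2.1298 − cos -2.8798) = 1.1452

(-1.3037, 1.1452, -2.1298)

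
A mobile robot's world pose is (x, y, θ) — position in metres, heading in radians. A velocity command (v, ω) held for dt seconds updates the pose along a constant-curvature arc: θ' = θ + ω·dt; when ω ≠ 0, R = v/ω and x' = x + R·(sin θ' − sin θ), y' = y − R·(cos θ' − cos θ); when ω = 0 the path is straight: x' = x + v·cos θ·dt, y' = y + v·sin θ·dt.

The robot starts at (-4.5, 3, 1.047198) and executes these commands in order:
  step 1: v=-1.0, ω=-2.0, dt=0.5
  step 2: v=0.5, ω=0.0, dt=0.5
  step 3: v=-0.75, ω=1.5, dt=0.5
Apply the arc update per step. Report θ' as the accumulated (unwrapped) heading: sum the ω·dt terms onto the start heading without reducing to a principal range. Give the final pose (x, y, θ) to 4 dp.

(-4.9938, 2.6123, 0.7972)

step 1: θ'=0.0472 (R=0.5000) → pose (-4.9094, 2.7506, 0.0472)
step 2: θ'=0.0472 (straight) → pose (-4.6597, 2.7624, 0.0472)
step 3: θ'=0.7972 (R=-0.5000) → pose (-4.9938, 2.6123, 0.7972)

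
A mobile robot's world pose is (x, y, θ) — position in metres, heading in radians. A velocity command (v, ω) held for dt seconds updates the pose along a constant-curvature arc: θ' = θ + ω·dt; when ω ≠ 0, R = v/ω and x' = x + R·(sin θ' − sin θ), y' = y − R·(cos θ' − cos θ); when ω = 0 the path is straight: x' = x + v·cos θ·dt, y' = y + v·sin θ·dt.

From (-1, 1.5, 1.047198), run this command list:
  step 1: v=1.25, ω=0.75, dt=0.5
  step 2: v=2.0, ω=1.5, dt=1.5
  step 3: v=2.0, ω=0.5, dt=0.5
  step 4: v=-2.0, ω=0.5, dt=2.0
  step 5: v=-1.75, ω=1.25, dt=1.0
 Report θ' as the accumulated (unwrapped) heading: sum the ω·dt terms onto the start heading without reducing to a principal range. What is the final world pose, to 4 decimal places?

step 1: θ'=1.4222 (R=1.6667) → pose (-0.7951, 2.0866, 1.4222)
step 2: θ'=3.6722 (R=1.3333) → pose (-2.7885, 3.4340, 3.6722)
step 3: θ'=3.9222 (R=4.0000) → pose (-3.5791, 2.8259, 3.9222)
step 4: θ'=4.9222 (R=-4.0000) → pose (-2.4816, 6.5010, 4.9222)
step 5: θ'=6.1722 (R=-1.4000) → pose (-3.6959, 7.6008, 6.1722)

(-3.6959, 7.6008, 6.1722)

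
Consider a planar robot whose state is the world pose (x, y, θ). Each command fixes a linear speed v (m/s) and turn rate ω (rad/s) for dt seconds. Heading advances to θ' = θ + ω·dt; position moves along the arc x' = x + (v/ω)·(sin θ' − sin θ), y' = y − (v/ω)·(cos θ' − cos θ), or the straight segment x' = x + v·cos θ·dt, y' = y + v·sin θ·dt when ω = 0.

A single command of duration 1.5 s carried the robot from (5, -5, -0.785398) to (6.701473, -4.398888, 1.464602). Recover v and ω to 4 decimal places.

Δθ = 1.464602 − -0.785398 = 2.250000
ω = Δθ/dt = 2.250000/1.5 = 1.5000
R = Δx/(sin θ' − sin θ) = 1.0000
v = R·ω = 1.0000·1.5000 = 1.5000

v = 1.5000, ω = 1.5000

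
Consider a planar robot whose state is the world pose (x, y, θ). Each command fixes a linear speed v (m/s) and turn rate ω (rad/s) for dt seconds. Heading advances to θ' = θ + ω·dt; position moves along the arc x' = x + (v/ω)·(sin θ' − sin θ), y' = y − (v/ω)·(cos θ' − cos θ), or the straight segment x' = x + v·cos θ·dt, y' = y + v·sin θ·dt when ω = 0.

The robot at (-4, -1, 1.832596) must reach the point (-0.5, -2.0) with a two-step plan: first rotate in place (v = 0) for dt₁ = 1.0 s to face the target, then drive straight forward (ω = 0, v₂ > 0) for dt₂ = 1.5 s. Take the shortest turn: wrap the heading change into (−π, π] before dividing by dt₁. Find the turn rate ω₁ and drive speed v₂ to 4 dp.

ω₁ = -2.1109, v₂ = 2.4267

heading to target = atan2(-2−-1, -0.5−-4) = -0.2783
Δθ = wrap(-0.2783 − 1.8326) = -2.1109; ω₁ = Δθ/dt₁ = -2.1109
distance = √((-0.5−-4)² + (-2−-1)²) = 3.6401; v₂ = distance/dt₂ = 2.4267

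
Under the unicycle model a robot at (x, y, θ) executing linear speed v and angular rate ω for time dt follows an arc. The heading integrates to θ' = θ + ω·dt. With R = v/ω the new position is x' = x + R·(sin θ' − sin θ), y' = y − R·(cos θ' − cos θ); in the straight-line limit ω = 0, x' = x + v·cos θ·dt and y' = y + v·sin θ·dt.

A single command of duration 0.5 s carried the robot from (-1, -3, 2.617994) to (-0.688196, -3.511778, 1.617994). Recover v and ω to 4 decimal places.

Δθ = 1.617994 − 2.617994 = -1.000000
ω = Δθ/dt = -1.000000/0.5 = -2.0000
R = −Δy/(cos θ' − cos θ) = 0.6250
v = R·ω = 0.6250·-2.0000 = -1.2500

v = -1.2500, ω = -2.0000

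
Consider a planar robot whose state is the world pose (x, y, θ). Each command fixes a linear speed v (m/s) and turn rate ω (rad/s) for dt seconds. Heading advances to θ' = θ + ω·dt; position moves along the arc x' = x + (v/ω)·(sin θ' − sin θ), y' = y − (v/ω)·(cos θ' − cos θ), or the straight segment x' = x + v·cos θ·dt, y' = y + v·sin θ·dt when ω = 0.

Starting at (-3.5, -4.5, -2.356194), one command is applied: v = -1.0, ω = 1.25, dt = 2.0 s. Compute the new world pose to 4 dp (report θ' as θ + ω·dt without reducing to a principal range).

(-4.1803, -3.1426, 0.1438)

θ' = -2.3562 + 1.25·2.0 = 0.1438
R = v/ω = -1.0/1.25 = -0.8000
x' = -3.5 + -0.8000·(sin 0.1438 − sin -2.3562) = -4.1803
y' = -4.5 − -0.8000·(cos 0.1438 − cos -2.3562) = -3.1426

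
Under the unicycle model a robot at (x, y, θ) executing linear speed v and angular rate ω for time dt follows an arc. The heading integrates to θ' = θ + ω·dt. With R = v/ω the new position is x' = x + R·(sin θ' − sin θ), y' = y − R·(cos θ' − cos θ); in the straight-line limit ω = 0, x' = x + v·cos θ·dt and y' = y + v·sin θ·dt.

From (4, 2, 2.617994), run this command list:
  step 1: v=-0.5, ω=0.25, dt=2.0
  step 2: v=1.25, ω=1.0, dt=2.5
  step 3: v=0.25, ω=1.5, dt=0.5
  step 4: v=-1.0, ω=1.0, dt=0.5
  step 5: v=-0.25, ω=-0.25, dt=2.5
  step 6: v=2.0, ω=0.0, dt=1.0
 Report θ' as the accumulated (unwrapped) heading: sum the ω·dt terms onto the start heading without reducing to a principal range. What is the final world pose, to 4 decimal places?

(5.2076, -0.9438, 6.2430)

step 1: θ'=3.1180 (R=-2.0000) → pose (4.9528, 1.7326, 3.1180)
step 2: θ'=5.6180 (R=1.2500) → pose (4.1518, -0.5005, 5.6180)
step 3: θ'=6.3680 (R=0.1667) → pose (4.2688, -0.5355, 6.3680)
step 4: θ'=6.8680 (R=-1.0000) → pose (3.8015, -0.6981, 6.8680)
step 5: θ'=6.2430 (R=1.0000) → pose (3.2092, -0.8634, 6.2430)
step 6: θ'=6.2430 (straight) → pose (5.2076, -0.9438, 6.2430)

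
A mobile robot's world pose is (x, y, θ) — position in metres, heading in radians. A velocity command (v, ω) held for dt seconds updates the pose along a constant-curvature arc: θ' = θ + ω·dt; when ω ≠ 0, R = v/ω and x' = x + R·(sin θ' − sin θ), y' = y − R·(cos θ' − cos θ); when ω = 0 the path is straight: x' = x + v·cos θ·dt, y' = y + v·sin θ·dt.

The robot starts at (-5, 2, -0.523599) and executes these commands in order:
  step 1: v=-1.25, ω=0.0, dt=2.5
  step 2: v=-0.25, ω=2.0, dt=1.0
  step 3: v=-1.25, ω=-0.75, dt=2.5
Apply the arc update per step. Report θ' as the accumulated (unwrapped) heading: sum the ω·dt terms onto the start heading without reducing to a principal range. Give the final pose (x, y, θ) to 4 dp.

(-10.1994, 2.0871, -0.3986)

step 1: θ'=-0.5236 (straight) → pose (-7.7063, 3.5625, -0.5236)
step 2: θ'=1.4764 (R=-0.1250) → pose (-7.8933, 3.4660, 1.4764)
step 3: θ'=-0.3986 (R=1.6667) → pose (-10.1994, 2.0871, -0.3986)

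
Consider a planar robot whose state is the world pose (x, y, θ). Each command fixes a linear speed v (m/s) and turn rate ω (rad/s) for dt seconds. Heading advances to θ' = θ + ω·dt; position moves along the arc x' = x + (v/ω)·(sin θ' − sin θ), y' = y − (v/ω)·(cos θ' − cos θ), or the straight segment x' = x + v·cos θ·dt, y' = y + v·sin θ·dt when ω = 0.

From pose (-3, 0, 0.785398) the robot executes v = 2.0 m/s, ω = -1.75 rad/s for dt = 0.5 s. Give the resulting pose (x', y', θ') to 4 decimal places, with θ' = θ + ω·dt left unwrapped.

θ' = 0.7854 + -1.75·0.5 = -0.0896
R = v/ω = 2.0/-1.75 = -1.1429
x' = -3 + -1.1429·(sin -0.0896 − sin 0.7854) = -2.0896
y' = 0 − -1.1429·(cos -0.0896 − cos 0.7854) = 0.3302

(-2.0896, 0.3302, -0.0896)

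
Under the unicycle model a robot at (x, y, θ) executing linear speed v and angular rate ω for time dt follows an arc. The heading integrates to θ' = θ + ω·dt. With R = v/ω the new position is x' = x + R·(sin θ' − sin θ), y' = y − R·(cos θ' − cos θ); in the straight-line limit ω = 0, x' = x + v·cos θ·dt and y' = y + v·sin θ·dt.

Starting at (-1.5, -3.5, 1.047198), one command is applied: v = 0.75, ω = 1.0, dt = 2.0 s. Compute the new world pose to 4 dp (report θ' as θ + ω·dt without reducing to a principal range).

(-2.0788, -2.3783, 3.0472)

θ' = 1.0472 + 1.0·2.0 = 3.0472
R = v/ω = 0.75/1.0 = 0.7500
x' = -1.5 + 0.7500·(sin 3.0472 − sin 1.0472) = -2.0788
y' = -3.5 − 0.7500·(cos 3.0472 − cos 1.0472) = -2.3783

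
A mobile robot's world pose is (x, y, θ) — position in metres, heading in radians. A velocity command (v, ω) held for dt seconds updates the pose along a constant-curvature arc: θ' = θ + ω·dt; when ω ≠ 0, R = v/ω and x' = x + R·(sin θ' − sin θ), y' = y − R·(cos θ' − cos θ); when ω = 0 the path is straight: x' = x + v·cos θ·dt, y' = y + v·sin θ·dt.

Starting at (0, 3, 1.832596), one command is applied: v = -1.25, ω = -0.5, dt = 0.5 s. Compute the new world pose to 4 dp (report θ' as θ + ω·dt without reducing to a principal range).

θ' = 1.8326 + -0.5·0.5 = 1.5826
R = v/ω = -1.25/-0.5 = 2.5000
x' = 0 + 2.5000·(sin 1.5826 − sin 1.8326) = 0.0850
y' = 3 − 2.5000·(cos 1.5826 − cos 1.8326) = 2.3825

(0.0850, 2.3825, 1.5826)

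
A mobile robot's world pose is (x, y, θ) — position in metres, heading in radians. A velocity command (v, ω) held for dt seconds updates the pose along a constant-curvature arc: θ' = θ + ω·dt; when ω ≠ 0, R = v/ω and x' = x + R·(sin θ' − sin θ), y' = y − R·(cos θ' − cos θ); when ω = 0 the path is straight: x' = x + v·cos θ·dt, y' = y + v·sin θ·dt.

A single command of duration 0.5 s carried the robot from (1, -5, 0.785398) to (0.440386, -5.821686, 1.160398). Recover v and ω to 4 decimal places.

v = -2.0000, ω = 0.7500

Δθ = 1.160398 − 0.785398 = 0.375000
ω = Δθ/dt = 0.375000/0.5 = 0.7500
R = −Δy/(cos θ' − cos θ) = -2.6667
v = R·ω = -2.6667·0.7500 = -2.0000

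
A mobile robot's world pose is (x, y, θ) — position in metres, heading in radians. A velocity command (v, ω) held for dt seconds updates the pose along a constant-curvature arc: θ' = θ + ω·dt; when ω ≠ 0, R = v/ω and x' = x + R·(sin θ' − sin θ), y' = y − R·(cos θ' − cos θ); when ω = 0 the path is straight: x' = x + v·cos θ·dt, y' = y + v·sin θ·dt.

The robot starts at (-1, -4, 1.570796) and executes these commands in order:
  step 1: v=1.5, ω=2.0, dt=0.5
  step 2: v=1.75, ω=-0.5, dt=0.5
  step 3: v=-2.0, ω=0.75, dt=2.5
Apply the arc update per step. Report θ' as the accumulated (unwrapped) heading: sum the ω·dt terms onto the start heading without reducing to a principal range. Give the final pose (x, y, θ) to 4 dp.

step 1: θ'=2.5708 (R=0.7500) → pose (-1.3448, -3.3689, 2.5708)
step 2: θ'=2.3208 (R=-3.5000) → pose (-2.0146, -2.8095, 2.3208)
step 3: θ'=4.1958 (R=-2.6667) → pose (2.2552, -2.3089, 4.1958)

(2.2552, -2.3089, 4.1958)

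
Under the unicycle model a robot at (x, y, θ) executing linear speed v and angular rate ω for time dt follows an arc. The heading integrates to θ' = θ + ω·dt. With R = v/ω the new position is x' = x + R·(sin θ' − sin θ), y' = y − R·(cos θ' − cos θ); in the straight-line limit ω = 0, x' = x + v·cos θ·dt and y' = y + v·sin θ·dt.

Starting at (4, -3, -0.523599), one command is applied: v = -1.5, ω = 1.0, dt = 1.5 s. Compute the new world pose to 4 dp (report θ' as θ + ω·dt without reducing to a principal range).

θ' = -0.5236 + 1.0·1.5 = 0.9764
R = v/ω = -1.5/1.0 = -1.5000
x' = 4 + -1.5000·(sin 0.9764 − sin -0.5236) = 2.0073
y' = -3 − -1.5000·(cos 0.9764 − cos -0.5236) = -3.4590

(2.0073, -3.4590, 0.9764)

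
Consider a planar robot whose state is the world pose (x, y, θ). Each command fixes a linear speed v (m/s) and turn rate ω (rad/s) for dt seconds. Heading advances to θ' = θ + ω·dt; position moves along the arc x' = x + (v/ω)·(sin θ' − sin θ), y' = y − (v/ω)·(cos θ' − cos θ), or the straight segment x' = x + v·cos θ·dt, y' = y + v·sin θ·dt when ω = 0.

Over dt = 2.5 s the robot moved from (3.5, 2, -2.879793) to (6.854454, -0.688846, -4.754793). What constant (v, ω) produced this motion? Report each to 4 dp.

Δθ = -4.754793 − -2.879793 = -1.875000
ω = Δθ/dt = -1.875000/2.5 = -0.7500
R = Δx/(sin θ' − sin θ) = 2.6667
v = R·ω = 2.6667·-0.7500 = -2.0000

v = -2.0000, ω = -0.7500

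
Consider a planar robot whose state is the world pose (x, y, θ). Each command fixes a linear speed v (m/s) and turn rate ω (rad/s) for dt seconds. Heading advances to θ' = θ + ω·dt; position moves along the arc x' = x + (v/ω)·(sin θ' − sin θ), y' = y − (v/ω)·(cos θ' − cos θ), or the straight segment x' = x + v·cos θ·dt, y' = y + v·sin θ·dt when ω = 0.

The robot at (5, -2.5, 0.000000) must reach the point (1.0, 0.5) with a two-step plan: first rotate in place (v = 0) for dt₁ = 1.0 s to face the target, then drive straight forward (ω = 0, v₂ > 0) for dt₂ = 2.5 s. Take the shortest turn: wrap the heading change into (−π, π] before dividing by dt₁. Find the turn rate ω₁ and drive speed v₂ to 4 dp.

heading to target = atan2(0.5−-2.5, 1−5) = 2.4981
Δθ = wrap(2.4981 − 0.0000) = 2.4981; ω₁ = Δθ/dt₁ = 2.4981
distance = √((1−5)² + (0.5−-2.5)²) = 5.0000; v₂ = distance/dt₂ = 2.0000

ω₁ = 2.4981, v₂ = 2.0000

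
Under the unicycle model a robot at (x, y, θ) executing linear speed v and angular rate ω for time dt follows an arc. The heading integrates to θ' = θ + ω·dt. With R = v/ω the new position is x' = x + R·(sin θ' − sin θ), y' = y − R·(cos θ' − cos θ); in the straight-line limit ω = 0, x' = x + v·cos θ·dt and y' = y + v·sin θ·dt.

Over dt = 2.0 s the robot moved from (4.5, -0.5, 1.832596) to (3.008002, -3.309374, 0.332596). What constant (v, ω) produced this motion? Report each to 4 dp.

v = -1.7500, ω = -0.7500

Δθ = 0.332596 − 1.832596 = -1.500000
ω = Δθ/dt = -1.500000/2.0 = -0.7500
R = −Δy/(cos θ' − cos θ) = 2.3333
v = R·ω = 2.3333·-0.7500 = -1.7500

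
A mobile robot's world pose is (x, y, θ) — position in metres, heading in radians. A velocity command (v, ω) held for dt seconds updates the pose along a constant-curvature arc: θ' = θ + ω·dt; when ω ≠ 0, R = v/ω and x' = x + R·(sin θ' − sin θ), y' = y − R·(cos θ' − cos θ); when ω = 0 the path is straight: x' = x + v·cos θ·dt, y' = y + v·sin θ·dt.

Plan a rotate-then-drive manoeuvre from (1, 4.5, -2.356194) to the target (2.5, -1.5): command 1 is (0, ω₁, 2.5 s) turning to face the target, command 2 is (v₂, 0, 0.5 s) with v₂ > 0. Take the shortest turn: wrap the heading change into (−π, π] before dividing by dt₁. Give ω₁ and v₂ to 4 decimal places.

ω₁ = 0.4122, v₂ = 12.3693

heading to target = atan2(-1.5−4.5, 2.5−1) = -1.3258
Δθ = wrap(-1.3258 − -2.3562) = 1.0304; ω₁ = Δθ/dt₁ = 0.4122
distance = √((2.5−1)² + (-1.5−4.5)²) = 6.1847; v₂ = distance/dt₂ = 12.3693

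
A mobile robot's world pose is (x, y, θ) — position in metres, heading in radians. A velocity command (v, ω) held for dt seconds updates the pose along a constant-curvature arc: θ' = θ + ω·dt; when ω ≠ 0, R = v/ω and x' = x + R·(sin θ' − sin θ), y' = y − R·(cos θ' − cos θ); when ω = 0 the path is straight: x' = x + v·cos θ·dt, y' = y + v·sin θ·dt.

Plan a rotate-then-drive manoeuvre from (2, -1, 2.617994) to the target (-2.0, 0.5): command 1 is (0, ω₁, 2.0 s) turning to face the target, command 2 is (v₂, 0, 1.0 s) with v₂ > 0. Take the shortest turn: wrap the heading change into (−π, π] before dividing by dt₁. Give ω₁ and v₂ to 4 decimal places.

ω₁ = 0.0824, v₂ = 4.2720

heading to target = atan2(0.5−-1, -2−2) = 2.7828
Δθ = wrap(2.7828 − 2.6180) = 0.1648; ω₁ = Δθ/dt₁ = 0.0824
distance = √((-2−2)² + (0.5−-1)²) = 4.2720; v₂ = distance/dt₂ = 4.2720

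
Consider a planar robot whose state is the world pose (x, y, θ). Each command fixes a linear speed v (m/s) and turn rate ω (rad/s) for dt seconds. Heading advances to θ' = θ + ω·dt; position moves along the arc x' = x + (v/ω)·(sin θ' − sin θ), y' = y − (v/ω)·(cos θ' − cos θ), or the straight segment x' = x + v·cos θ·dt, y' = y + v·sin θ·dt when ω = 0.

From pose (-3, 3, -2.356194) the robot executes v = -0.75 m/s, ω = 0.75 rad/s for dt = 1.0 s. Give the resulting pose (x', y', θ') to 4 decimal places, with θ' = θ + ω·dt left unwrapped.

(-2.7077, 3.6717, -1.6062)

θ' = -2.3562 + 0.75·1.0 = -1.6062
R = v/ω = -0.75/0.75 = -1.0000
x' = -3 + -1.0000·(sin -1.6062 − sin -2.3562) = -2.7077
y' = 3 − -1.0000·(cos -1.6062 − cos -2.3562) = 3.6717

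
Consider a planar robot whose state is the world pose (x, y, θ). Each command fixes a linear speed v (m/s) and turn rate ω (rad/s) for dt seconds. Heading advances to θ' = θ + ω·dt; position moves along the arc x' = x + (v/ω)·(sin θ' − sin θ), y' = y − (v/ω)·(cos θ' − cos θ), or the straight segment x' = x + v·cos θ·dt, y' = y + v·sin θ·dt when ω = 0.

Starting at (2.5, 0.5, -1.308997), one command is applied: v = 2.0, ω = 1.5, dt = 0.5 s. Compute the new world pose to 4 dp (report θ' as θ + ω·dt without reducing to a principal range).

(3.0808, -0.2853, -0.5590)

θ' = -1.3090 + 1.5·0.5 = -0.5590
R = v/ω = 2.0/1.5 = 1.3333
x' = 2.5 + 1.3333·(sin -0.5590 − sin -1.3090) = 3.0808
y' = 0.5 − 1.3333·(cos -0.5590 − cos -1.3090) = -0.2853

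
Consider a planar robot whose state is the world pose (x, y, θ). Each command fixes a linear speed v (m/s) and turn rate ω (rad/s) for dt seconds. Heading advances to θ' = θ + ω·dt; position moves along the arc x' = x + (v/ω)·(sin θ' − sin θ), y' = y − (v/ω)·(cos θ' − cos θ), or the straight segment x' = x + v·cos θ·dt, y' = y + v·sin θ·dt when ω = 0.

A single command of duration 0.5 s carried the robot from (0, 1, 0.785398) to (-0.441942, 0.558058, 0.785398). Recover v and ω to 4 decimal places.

Δθ = 0.785398 − 0.785398 = 0.000000
ω = Δθ/dt = 0.000000/0.5 = 0.0000
ω = 0 → v = (Δx·cos θ + Δy·sin θ)/dt = -1.2500

v = -1.2500, ω = 0.0000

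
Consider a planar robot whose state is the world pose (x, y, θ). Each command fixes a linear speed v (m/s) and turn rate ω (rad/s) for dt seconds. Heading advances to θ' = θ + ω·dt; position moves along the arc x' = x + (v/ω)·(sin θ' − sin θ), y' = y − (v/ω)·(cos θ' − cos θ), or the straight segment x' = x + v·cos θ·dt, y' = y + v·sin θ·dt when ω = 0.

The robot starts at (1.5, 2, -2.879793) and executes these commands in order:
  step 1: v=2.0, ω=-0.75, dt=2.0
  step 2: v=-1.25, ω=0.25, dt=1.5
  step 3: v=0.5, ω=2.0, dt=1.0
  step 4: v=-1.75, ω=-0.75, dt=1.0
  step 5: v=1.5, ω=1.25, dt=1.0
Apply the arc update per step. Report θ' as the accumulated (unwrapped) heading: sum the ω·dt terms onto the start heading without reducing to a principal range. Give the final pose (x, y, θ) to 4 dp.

step 1: θ'=-4.3798 (R=-2.6667) → pose (-1.7107, 3.7051, -4.3798)
step 2: θ'=-4.0048 (R=-5.0000) → pose (-0.7844, 2.0876, -4.0048)
step 3: θ'=-2.0048 (R=0.2500) → pose (-1.2012, 2.0302, -2.0048)
step 4: θ'=-2.7548 (R=2.3333) → pose (0.0357, 3.2100, -2.7548)
step 5: θ'=-1.5048 (R=1.2000) → pose (-0.7091, 2.0195, -1.5048)

(-0.7091, 2.0195, -1.5048)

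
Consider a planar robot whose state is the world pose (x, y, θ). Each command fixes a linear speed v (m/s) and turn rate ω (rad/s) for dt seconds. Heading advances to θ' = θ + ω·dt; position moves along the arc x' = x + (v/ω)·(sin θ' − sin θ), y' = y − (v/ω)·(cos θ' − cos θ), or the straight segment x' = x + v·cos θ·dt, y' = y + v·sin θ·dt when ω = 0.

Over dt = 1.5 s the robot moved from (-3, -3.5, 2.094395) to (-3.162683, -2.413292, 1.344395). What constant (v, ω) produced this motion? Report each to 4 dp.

v = 0.7500, ω = -0.5000

Δθ = 1.344395 − 2.094395 = -0.750000
ω = Δθ/dt = -0.750000/1.5 = -0.5000
R = −Δy/(cos θ' − cos θ) = -1.5000
v = R·ω = -1.5000·-0.5000 = 0.7500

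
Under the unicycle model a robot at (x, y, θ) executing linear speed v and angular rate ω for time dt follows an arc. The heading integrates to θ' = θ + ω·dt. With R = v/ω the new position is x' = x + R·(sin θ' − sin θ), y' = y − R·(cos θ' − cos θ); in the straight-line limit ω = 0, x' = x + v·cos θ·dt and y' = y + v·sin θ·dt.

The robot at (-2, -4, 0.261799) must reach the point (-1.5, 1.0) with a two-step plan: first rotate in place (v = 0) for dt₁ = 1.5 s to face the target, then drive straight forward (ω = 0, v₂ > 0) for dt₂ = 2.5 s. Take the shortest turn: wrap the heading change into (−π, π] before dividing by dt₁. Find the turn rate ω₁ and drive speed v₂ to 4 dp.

heading to target = atan2(1−-4, -1.5−-2) = 1.4711
Δθ = wrap(1.4711 − 0.2618) = 1.2093; ω₁ = Δθ/dt₁ = 0.8062
distance = √((-1.5−-2)² + (1−-4)²) = 5.0249; v₂ = distance/dt₂ = 2.0100

ω₁ = 0.8062, v₂ = 2.0100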